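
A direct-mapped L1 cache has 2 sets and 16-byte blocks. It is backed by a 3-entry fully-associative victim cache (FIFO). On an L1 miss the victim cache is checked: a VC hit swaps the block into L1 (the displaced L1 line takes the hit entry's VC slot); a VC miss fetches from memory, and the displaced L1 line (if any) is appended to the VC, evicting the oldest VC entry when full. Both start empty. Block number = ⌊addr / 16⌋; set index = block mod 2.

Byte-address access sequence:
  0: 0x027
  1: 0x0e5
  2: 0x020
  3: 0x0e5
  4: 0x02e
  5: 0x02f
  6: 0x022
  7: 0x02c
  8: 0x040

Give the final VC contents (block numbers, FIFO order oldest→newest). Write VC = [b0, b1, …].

VC = [14, 2]

#0 0x27→b2/s0 MISS; vc=[]
#1 0xe5→b14/s0 MISS; vc=[2]
#2 0x20→b2/s0 VC-HIT; vc=[14]
#3 0xe5→b14/s0 VC-HIT; vc=[2]
#4 0x2e→b2/s0 VC-HIT; vc=[14]
#5 0x2f→b2/s0 L1-HIT; vc=[14]
#6 0x22→b2/s0 L1-HIT; vc=[14]
#7 0x2c→b2/s0 L1-HIT; vc=[14]
#8 0x40→b4/s0 MISS; vc=[14,2]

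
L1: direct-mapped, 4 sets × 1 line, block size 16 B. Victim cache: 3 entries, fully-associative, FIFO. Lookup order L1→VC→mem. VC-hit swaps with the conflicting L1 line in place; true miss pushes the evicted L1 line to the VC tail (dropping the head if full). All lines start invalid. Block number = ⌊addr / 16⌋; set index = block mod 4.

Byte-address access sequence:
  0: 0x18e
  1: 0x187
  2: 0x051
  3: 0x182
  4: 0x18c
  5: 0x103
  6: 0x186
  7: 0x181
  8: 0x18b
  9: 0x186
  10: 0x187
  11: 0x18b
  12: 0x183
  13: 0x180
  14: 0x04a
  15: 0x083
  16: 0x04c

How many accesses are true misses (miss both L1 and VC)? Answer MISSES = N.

#0 0x18e→b24/s0 MISS; vc=[]
#1 0x187→b24/s0 L1-HIT; vc=[]
#2 0x51→b5/s1 MISS; vc=[]
#3 0x182→b24/s0 L1-HIT; vc=[]
#4 0x18c→b24/s0 L1-HIT; vc=[]
#5 0x103→b16/s0 MISS; vc=[24]
#6 0x186→b24/s0 VC-HIT; vc=[16]
#7 0x181→b24/s0 L1-HIT; vc=[16]
#8 0x18b→b24/s0 L1-HIT; vc=[16]
#9 0x186→b24/s0 L1-HIT; vc=[16]
#10 0x187→b24/s0 L1-HIT; vc=[16]
#11 0x18b→b24/s0 L1-HIT; vc=[16]
#12 0x183→b24/s0 L1-HIT; vc=[16]
#13 0x180→b24/s0 L1-HIT; vc=[16]
#14 0x4a→b4/s0 MISS; vc=[16,24]
#15 0x83→b8/s0 MISS; vc=[16,24,4]
#16 0x4c→b4/s0 VC-HIT; vc=[16,24,8]

MISSES = 5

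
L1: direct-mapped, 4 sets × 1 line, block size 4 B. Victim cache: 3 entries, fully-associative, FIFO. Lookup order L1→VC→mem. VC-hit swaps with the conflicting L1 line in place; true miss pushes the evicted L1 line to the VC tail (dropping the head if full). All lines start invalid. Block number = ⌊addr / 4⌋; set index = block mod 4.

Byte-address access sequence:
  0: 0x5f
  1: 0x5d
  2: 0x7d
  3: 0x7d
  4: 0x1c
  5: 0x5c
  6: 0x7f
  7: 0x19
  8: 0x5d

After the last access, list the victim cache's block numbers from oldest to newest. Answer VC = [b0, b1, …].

VC = [7, 31]

  [0] addr=0x5f blk=23 s=3: MISS | VC []
  [1] addr=0x5d blk=23 s=3: L1-HIT | VC []
  [2] addr=0x7d blk=31 s=3: MISS | VC [23]
  [3] addr=0x7d blk=31 s=3: L1-HIT | VC [23]
  [4] addr=0x1c blk=7 s=3: MISS | VC [23, 31]
  [5] addr=0x5c blk=23 s=3: VC-HIT | VC [7, 31]
  [6] addr=0x7f blk=31 s=3: VC-HIT | VC [7, 23]
  [7] addr=0x19 blk=6 s=2: MISS | VC [7, 23]
  [8] addr=0x5d blk=23 s=3: VC-HIT | VC [7, 31]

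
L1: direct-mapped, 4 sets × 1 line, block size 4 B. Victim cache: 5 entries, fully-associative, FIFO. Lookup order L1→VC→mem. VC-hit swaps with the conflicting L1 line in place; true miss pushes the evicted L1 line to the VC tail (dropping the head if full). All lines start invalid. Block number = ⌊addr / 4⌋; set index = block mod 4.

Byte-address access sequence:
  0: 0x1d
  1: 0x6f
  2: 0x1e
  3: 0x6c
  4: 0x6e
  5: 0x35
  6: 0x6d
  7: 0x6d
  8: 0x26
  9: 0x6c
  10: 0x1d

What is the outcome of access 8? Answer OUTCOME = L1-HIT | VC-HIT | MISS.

#0 0x1d→b7/s3 MISS; vc=[]
#1 0x6f→b27/s3 MISS; vc=[7]
#2 0x1e→b7/s3 VC-HIT; vc=[27]
#3 0x6c→b27/s3 VC-HIT; vc=[7]
#4 0x6e→b27/s3 L1-HIT; vc=[7]
#5 0x35→b13/s1 MISS; vc=[7]
#6 0x6d→b27/s3 L1-HIT; vc=[7]
#7 0x6d→b27/s3 L1-HIT; vc=[7]
#8 0x26→b9/s1 MISS; vc=[7,13]
#9 0x6c→b27/s3 L1-HIT; vc=[7,13]
#10 0x1d→b7/s3 VC-HIT; vc=[27,13]

OUTCOME = MISS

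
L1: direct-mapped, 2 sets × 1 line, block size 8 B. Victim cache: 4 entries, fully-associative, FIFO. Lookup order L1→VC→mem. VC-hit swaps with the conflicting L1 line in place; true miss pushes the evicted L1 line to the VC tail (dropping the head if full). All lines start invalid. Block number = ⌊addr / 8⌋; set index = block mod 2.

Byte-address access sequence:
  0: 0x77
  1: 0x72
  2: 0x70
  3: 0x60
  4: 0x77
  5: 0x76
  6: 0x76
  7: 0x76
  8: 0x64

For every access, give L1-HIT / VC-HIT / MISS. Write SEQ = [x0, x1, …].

#0 0x77→b14/s0 MISS; vc=[]
#1 0x72→b14/s0 L1-HIT; vc=[]
#2 0x70→b14/s0 L1-HIT; vc=[]
#3 0x60→b12/s0 MISS; vc=[14]
#4 0x77→b14/s0 VC-HIT; vc=[12]
#5 0x76→b14/s0 L1-HIT; vc=[12]
#6 0x76→b14/s0 L1-HIT; vc=[12]
#7 0x76→b14/s0 L1-HIT; vc=[12]
#8 0x64→b12/s0 VC-HIT; vc=[14]

SEQ = [MISS, L1-HIT, L1-HIT, MISS, VC-HIT, L1-HIT, L1-HIT, L1-HIT, VC-HIT]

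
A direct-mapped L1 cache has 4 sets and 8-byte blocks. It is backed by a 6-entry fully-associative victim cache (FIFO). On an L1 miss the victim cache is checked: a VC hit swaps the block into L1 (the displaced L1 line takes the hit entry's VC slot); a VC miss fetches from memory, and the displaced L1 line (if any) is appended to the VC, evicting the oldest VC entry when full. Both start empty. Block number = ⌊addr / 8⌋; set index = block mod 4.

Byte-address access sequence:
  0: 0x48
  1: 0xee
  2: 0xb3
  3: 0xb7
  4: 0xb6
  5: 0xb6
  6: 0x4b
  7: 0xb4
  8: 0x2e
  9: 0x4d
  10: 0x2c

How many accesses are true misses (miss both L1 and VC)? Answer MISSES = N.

0: 0x48 (blk 9, set 1) → MISS  vc=[]
1: 0xee (blk 29, set 1) → MISS  vc=[9]
2: 0xb3 (blk 22, set 2) → MISS  vc=[9]
3: 0xb7 (blk 22, set 2) → L1-HIT  vc=[9]
4: 0xb6 (blk 22, set 2) → L1-HIT  vc=[9]
5: 0xb6 (blk 22, set 2) → L1-HIT  vc=[9]
6: 0x4b (blk 9, set 1) → VC-HIT  vc=[29]
7: 0xb4 (blk 22, set 2) → L1-HIT  vc=[29]
8: 0x2e (blk 5, set 1) → MISS  vc=[29, 9]
9: 0x4d (blk 9, set 1) → VC-HIT  vc=[29, 5]
10: 0x2c (blk 5, set 1) → VC-HIT  vc=[29, 9]

MISSES = 4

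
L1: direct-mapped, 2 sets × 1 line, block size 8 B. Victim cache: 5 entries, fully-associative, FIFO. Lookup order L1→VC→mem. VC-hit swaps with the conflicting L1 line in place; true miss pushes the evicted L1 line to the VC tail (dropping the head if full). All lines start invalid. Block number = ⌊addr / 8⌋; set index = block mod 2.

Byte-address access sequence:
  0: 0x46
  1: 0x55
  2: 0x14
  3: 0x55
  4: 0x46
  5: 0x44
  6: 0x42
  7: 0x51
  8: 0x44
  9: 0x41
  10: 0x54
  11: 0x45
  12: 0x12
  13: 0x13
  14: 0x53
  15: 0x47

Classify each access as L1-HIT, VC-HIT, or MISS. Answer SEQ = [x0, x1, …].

SEQ = [MISS, MISS, MISS, VC-HIT, VC-HIT, L1-HIT, L1-HIT, VC-HIT, VC-HIT, L1-HIT, VC-HIT, VC-HIT, VC-HIT, L1-HIT, VC-HIT, VC-HIT]

#0 0x46→b8/s0 MISS; vc=[]
#1 0x55→b10/s0 MISS; vc=[8]
#2 0x14→b2/s0 MISS; vc=[8,10]
#3 0x55→b10/s0 VC-HIT; vc=[8,2]
#4 0x46→b8/s0 VC-HIT; vc=[10,2]
#5 0x44→b8/s0 L1-HIT; vc=[10,2]
#6 0x42→b8/s0 L1-HIT; vc=[10,2]
#7 0x51→b10/s0 VC-HIT; vc=[8,2]
#8 0x44→b8/s0 VC-HIT; vc=[10,2]
#9 0x41→b8/s0 L1-HIT; vc=[10,2]
#10 0x54→b10/s0 VC-HIT; vc=[8,2]
#11 0x45→b8/s0 VC-HIT; vc=[10,2]
#12 0x12→b2/s0 VC-HIT; vc=[10,8]
#13 0x13→b2/s0 L1-HIT; vc=[10,8]
#14 0x53→b10/s0 VC-HIT; vc=[2,8]
#15 0x47→b8/s0 VC-HIT; vc=[2,10]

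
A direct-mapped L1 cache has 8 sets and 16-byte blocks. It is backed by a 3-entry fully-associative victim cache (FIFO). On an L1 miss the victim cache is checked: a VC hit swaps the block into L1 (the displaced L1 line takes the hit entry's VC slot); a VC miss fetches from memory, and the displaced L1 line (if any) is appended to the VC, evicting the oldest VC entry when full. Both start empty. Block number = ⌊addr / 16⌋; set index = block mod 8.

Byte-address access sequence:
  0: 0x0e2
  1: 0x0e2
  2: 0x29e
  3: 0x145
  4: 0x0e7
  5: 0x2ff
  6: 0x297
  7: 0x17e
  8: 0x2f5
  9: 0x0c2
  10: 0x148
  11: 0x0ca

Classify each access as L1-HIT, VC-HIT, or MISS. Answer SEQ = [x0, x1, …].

0: 0xe2 (blk 14, set 6) → MISS  vc=[]
1: 0xe2 (blk 14, set 6) → L1-HIT  vc=[]
2: 0x29e (blk 41, set 1) → MISS  vc=[]
3: 0x145 (blk 20, set 4) → MISS  vc=[]
4: 0xe7 (blk 14, set 6) → L1-HIT  vc=[]
5: 0x2ff (blk 47, set 7) → MISS  vc=[]
6: 0x297 (blk 41, set 1) → L1-HIT  vc=[]
7: 0x17e (blk 23, set 7) → MISS  vc=[47]
8: 0x2f5 (blk 47, set 7) → VC-HIT  vc=[23]
9: 0xc2 (blk 12, set 4) → MISS  vc=[23, 20]
10: 0x148 (blk 20, set 4) → VC-HIT  vc=[23, 12]
11: 0xca (blk 12, set 4) → VC-HIT  vc=[23, 20]

SEQ = [MISS, L1-HIT, MISS, MISS, L1-HIT, MISS, L1-HIT, MISS, VC-HIT, MISS, VC-HIT, VC-HIT]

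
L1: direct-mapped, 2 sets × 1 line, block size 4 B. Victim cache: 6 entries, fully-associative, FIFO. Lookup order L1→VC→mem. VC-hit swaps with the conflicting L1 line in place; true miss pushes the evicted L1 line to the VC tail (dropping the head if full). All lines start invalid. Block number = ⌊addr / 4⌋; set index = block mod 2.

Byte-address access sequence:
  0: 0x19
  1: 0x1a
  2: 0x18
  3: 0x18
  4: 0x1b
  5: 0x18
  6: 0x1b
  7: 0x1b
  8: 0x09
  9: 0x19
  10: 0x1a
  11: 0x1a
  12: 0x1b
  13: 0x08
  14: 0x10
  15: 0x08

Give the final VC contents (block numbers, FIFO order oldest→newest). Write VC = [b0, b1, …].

0: 0x19 (blk 6, set 0) → MISS  vc=[]
1: 0x1a (blk 6, set 0) → L1-HIT  vc=[]
2: 0x18 (blk 6, set 0) → L1-HIT  vc=[]
3: 0x18 (blk 6, set 0) → L1-HIT  vc=[]
4: 0x1b (blk 6, set 0) → L1-HIT  vc=[]
5: 0x18 (blk 6, set 0) → L1-HIT  vc=[]
6: 0x1b (blk 6, set 0) → L1-HIT  vc=[]
7: 0x1b (blk 6, set 0) → L1-HIT  vc=[]
8: 0x9 (blk 2, set 0) → MISS  vc=[6]
9: 0x19 (blk 6, set 0) → VC-HIT  vc=[2]
10: 0x1a (blk 6, set 0) → L1-HIT  vc=[2]
11: 0x1a (blk 6, set 0) → L1-HIT  vc=[2]
12: 0x1b (blk 6, set 0) → L1-HIT  vc=[2]
13: 0x8 (blk 2, set 0) → VC-HIT  vc=[6]
14: 0x10 (blk 4, set 0) → MISS  vc=[6, 2]
15: 0x8 (blk 2, set 0) → VC-HIT  vc=[6, 4]

VC = [6, 4]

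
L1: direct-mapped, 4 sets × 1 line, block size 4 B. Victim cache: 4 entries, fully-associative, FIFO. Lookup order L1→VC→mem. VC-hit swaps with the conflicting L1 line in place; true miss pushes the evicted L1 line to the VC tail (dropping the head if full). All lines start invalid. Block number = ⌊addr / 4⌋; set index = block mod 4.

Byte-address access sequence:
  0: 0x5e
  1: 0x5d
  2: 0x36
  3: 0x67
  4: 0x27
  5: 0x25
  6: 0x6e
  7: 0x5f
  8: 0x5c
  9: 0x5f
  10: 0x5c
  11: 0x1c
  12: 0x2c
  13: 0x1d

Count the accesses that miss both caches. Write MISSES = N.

  [0] addr=0x5e blk=23 s=3: MISS | VC []
  [1] addr=0x5d blk=23 s=3: L1-HIT | VC []
  [2] addr=0x36 blk=13 s=1: MISS | VC []
  [3] addr=0x67 blk=25 s=1: MISS | VC [13]
  [4] addr=0x27 blk=9 s=1: MISS | VC [13, 25]
  [5] addr=0x25 blk=9 s=1: L1-HIT | VC [13, 25]
  [6] addr=0x6e blk=27 s=3: MISS | VC [13, 25, 23]
  [7] addr=0x5f blk=23 s=3: VC-HIT | VC [13, 25, 27]
  [8] addr=0x5c blk=23 s=3: L1-HIT | VC [13, 25, 27]
  [9] addr=0x5f blk=23 s=3: L1-HIT | VC [13, 25, 27]
  [10] addr=0x5c blk=23 s=3: L1-HIT | VC [13, 25, 27]
  [11] addr=0x1c blk=7 s=3: MISS | VC [13, 25, 27, 23]
  [12] addr=0x2c blk=11 s=3: MISS | VC [25, 27, 23, 7]
  [13] addr=0x1d blk=7 s=3: VC-HIT | VC [25, 27, 23, 11]

MISSES = 7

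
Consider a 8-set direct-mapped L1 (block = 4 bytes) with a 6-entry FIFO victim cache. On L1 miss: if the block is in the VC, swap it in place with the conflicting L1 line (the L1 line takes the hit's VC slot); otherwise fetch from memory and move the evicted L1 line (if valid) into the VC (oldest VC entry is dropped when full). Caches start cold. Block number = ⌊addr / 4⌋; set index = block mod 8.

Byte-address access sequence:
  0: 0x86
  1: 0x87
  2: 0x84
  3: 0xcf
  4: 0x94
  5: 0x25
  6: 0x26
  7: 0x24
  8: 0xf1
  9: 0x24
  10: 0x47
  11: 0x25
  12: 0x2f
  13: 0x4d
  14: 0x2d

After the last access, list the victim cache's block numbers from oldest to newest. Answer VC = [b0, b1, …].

VC = [33, 17, 51, 19]

  [0] addr=0x86 blk=33 s=1: MISS | VC []
  [1] addr=0x87 blk=33 s=1: L1-HIT | VC []
  [2] addr=0x84 blk=33 s=1: L1-HIT | VC []
  [3] addr=0xcf blk=51 s=3: MISS | VC []
  [4] addr=0x94 blk=37 s=5: MISS | VC []
  [5] addr=0x25 blk=9 s=1: MISS | VC [33]
  [6] addr=0x26 blk=9 s=1: L1-HIT | VC [33]
  [7] addr=0x24 blk=9 s=1: L1-HIT | VC [33]
  [8] addr=0xf1 blk=60 s=4: MISS | VC [33]
  [9] addr=0x24 blk=9 s=1: L1-HIT | VC [33]
  [10] addr=0x47 blk=17 s=1: MISS | VC [33, 9]
  [11] addr=0x25 blk=9 s=1: VC-HIT | VC [33, 17]
  [12] addr=0x2f blk=11 s=3: MISS | VC [33, 17, 51]
  [13] addr=0x4d blk=19 s=3: MISS | VC [33, 17, 51, 11]
  [14] addr=0x2d blk=11 s=3: VC-HIT | VC [33, 17, 51, 19]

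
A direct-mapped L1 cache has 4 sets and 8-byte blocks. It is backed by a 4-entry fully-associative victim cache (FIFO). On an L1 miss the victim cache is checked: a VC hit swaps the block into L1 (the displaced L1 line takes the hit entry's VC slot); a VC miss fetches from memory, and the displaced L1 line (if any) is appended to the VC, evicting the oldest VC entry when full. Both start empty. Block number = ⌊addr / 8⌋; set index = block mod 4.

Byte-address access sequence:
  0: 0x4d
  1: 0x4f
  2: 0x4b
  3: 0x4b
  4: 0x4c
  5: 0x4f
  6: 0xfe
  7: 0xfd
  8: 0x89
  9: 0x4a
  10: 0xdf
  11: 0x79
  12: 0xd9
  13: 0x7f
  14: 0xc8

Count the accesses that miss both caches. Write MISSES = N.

MISSES = 6

#0 0x4d→b9/s1 MISS; vc=[]
#1 0x4f→b9/s1 L1-HIT; vc=[]
#2 0x4b→b9/s1 L1-HIT; vc=[]
#3 0x4b→b9/s1 L1-HIT; vc=[]
#4 0x4c→b9/s1 L1-HIT; vc=[]
#5 0x4f→b9/s1 L1-HIT; vc=[]
#6 0xfe→b31/s3 MISS; vc=[]
#7 0xfd→b31/s3 L1-HIT; vc=[]
#8 0x89→b17/s1 MISS; vc=[9]
#9 0x4a→b9/s1 VC-HIT; vc=[17]
#10 0xdf→b27/s3 MISS; vc=[17,31]
#11 0x79→b15/s3 MISS; vc=[17,31,27]
#12 0xd9→b27/s3 VC-HIT; vc=[17,31,15]
#13 0x7f→b15/s3 VC-HIT; vc=[17,31,27]
#14 0xc8→b25/s1 MISS; vc=[17,31,27,9]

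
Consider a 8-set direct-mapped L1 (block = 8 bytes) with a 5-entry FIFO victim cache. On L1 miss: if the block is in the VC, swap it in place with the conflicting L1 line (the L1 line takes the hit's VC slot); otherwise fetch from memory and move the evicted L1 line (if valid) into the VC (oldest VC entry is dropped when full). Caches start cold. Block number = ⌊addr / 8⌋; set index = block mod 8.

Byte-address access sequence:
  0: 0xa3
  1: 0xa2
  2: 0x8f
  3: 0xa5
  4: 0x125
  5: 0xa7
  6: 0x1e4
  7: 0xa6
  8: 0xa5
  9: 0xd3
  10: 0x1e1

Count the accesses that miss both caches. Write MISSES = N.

MISSES = 5

#0 0xa3→b20/s4 MISS; vc=[]
#1 0xa2→b20/s4 L1-HIT; vc=[]
#2 0x8f→b17/s1 MISS; vc=[]
#3 0xa5→b20/s4 L1-HIT; vc=[]
#4 0x125→b36/s4 MISS; vc=[20]
#5 0xa7→b20/s4 VC-HIT; vc=[36]
#6 0x1e4→b60/s4 MISS; vc=[36,20]
#7 0xa6→b20/s4 VC-HIT; vc=[36,60]
#8 0xa5→b20/s4 L1-HIT; vc=[36,60]
#9 0xd3→b26/s2 MISS; vc=[36,60]
#10 0x1e1→b60/s4 VC-HIT; vc=[36,20]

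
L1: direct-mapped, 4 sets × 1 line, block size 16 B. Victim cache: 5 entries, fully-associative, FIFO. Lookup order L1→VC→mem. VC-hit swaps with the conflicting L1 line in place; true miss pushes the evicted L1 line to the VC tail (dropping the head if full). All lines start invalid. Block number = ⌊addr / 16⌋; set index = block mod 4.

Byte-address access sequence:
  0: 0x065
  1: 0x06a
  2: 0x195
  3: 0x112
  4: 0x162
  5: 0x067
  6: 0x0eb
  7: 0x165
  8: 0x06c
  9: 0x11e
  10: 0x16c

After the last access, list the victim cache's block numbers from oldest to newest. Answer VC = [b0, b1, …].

VC = [25, 14, 6]

#0 0x65→b6/s2 MISS; vc=[]
#1 0x6a→b6/s2 L1-HIT; vc=[]
#2 0x195→b25/s1 MISS; vc=[]
#3 0x112→b17/s1 MISS; vc=[25]
#4 0x162→b22/s2 MISS; vc=[25,6]
#5 0x67→b6/s2 VC-HIT; vc=[25,22]
#6 0xeb→b14/s2 MISS; vc=[25,22,6]
#7 0x165→b22/s2 VC-HIT; vc=[25,14,6]
#8 0x6c→b6/s2 VC-HIT; vc=[25,14,22]
#9 0x11e→b17/s1 L1-HIT; vc=[25,14,22]
#10 0x16c→b22/s2 VC-HIT; vc=[25,14,6]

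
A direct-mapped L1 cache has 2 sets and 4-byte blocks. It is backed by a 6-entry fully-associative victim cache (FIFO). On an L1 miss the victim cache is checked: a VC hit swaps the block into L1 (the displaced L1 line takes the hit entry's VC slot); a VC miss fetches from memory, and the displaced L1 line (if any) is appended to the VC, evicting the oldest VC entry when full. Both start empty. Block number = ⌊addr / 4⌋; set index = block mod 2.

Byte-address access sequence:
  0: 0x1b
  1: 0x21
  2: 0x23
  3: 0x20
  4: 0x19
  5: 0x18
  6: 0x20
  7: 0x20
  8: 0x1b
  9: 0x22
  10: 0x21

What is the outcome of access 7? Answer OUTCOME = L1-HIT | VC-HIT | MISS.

OUTCOME = L1-HIT

#0 0x1b→b6/s0 MISS; vc=[]
#1 0x21→b8/s0 MISS; vc=[6]
#2 0x23→b8/s0 L1-HIT; vc=[6]
#3 0x20→b8/s0 L1-HIT; vc=[6]
#4 0x19→b6/s0 VC-HIT; vc=[8]
#5 0x18→b6/s0 L1-HIT; vc=[8]
#6 0x20→b8/s0 VC-HIT; vc=[6]
#7 0x20→b8/s0 L1-HIT; vc=[6]
#8 0x1b→b6/s0 VC-HIT; vc=[8]
#9 0x22→b8/s0 VC-HIT; vc=[6]
#10 0x21→b8/s0 L1-HIT; vc=[6]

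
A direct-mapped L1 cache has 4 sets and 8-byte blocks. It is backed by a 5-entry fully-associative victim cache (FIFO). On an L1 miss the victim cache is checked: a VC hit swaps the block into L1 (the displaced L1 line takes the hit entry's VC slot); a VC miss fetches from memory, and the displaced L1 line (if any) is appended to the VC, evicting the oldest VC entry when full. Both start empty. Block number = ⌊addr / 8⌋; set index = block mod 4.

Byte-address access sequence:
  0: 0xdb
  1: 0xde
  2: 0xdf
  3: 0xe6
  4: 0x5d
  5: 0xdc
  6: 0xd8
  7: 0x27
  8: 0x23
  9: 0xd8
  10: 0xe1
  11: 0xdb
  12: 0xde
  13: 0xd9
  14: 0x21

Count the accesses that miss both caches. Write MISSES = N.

0: 0xdb (blk 27, set 3) → MISS  vc=[]
1: 0xde (blk 27, set 3) → L1-HIT  vc=[]
2: 0xdf (blk 27, set 3) → L1-HIT  vc=[]
3: 0xe6 (blk 28, set 0) → MISS  vc=[]
4: 0x5d (blk 11, set 3) → MISS  vc=[27]
5: 0xdc (blk 27, set 3) → VC-HIT  vc=[11]
6: 0xd8 (blk 27, set 3) → L1-HIT  vc=[11]
7: 0x27 (blk 4, set 0) → MISS  vc=[11, 28]
8: 0x23 (blk 4, set 0) → L1-HIT  vc=[11, 28]
9: 0xd8 (blk 27, set 3) → L1-HIT  vc=[11, 28]
10: 0xe1 (blk 28, set 0) → VC-HIT  vc=[11, 4]
11: 0xdb (blk 27, set 3) → L1-HIT  vc=[11, 4]
12: 0xde (blk 27, set 3) → L1-HIT  vc=[11, 4]
13: 0xd9 (blk 27, set 3) → L1-HIT  vc=[11, 4]
14: 0x21 (blk 4, set 0) → VC-HIT  vc=[11, 28]

MISSES = 4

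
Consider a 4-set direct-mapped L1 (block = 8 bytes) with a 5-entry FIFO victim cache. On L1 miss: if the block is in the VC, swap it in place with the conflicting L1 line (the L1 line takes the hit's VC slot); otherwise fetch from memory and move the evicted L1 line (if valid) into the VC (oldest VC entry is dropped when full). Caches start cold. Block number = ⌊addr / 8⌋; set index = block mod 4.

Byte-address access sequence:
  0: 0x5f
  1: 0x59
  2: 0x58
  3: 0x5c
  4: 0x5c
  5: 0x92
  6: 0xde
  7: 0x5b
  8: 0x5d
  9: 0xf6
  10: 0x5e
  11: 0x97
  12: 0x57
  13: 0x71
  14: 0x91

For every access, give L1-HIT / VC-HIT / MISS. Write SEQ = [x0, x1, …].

  [0] addr=0x5f blk=11 s=3: MISS | VC []
  [1] addr=0x59 blk=11 s=3: L1-HIT | VC []
  [2] addr=0x58 blk=11 s=3: L1-HIT | VC []
  [3] addr=0x5c blk=11 s=3: L1-HIT | VC []
  [4] addr=0x5c blk=11 s=3: L1-HIT | VC []
  [5] addr=0x92 blk=18 s=2: MISS | VC []
  [6] addr=0xde blk=27 s=3: MISS | VC [11]
  [7] addr=0x5b blk=11 s=3: VC-HIT | VC [27]
  [8] addr=0x5d blk=11 s=3: L1-HIT | VC [27]
  [9] addr=0xf6 blk=30 s=2: MISS | VC [27, 18]
  [10] addr=0x5e blk=11 s=3: L1-HIT | VC [27, 18]
  [11] addr=0x97 blk=18 s=2: VC-HIT | VC [27, 30]
  [12] addr=0x57 blk=10 s=2: MISS | VC [27, 30, 18]
  [13] addr=0x71 blk=14 s=2: MISS | VC [27, 30, 18, 10]
  [14] addr=0x91 blk=18 s=2: VC-HIT | VC [27, 30, 14, 10]

SEQ = [MISS, L1-HIT, L1-HIT, L1-HIT, L1-HIT, MISS, MISS, VC-HIT, L1-HIT, MISS, L1-HIT, VC-HIT, MISS, MISS, VC-HIT]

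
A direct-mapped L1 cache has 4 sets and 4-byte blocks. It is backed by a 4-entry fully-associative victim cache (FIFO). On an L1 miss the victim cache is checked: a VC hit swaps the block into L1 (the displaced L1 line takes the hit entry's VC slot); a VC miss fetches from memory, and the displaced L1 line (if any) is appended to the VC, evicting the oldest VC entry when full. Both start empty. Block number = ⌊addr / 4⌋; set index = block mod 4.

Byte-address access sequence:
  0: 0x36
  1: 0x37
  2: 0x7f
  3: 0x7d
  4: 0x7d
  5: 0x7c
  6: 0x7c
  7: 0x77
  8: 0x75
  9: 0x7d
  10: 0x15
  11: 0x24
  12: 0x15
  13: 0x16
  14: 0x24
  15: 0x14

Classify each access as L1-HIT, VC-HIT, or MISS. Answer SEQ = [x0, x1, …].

SEQ = [MISS, L1-HIT, MISS, L1-HIT, L1-HIT, L1-HIT, L1-HIT, MISS, L1-HIT, L1-HIT, MISS, MISS, VC-HIT, L1-HIT, VC-HIT, VC-HIT]

0: 0x36 (blk 13, set 1) → MISS  vc=[]
1: 0x37 (blk 13, set 1) → L1-HIT  vc=[]
2: 0x7f (blk 31, set 3) → MISS  vc=[]
3: 0x7d (blk 31, set 3) → L1-HIT  vc=[]
4: 0x7d (blk 31, set 3) → L1-HIT  vc=[]
5: 0x7c (blk 31, set 3) → L1-HIT  vc=[]
6: 0x7c (blk 31, set 3) → L1-HIT  vc=[]
7: 0x77 (blk 29, set 1) → MISS  vc=[13]
8: 0x75 (blk 29, set 1) → L1-HIT  vc=[13]
9: 0x7d (blk 31, set 3) → L1-HIT  vc=[13]
10: 0x15 (blk 5, set 1) → MISS  vc=[13, 29]
11: 0x24 (blk 9, set 1) → MISS  vc=[13, 29, 5]
12: 0x15 (blk 5, set 1) → VC-HIT  vc=[13, 29, 9]
13: 0x16 (blk 5, set 1) → L1-HIT  vc=[13, 29, 9]
14: 0x24 (blk 9, set 1) → VC-HIT  vc=[13, 29, 5]
15: 0x14 (blk 5, set 1) → VC-HIT  vc=[13, 29, 9]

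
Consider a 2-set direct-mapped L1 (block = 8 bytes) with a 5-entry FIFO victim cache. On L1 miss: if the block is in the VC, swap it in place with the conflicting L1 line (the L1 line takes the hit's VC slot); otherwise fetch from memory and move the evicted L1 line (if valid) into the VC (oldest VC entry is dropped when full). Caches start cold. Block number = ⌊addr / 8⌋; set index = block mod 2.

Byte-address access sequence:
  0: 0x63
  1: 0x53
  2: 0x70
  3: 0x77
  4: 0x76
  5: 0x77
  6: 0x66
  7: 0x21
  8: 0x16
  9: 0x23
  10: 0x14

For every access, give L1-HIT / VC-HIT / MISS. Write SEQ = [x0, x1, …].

0: 0x63 (blk 12, set 0) → MISS  vc=[]
1: 0x53 (blk 10, set 0) → MISS  vc=[12]
2: 0x70 (blk 14, set 0) → MISS  vc=[12, 10]
3: 0x77 (blk 14, set 0) → L1-HIT  vc=[12, 10]
4: 0x76 (blk 14, set 0) → L1-HIT  vc=[12, 10]
5: 0x77 (blk 14, set 0) → L1-HIT  vc=[12, 10]
6: 0x66 (blk 12, set 0) → VC-HIT  vc=[14, 10]
7: 0x21 (blk 4, set 0) → MISS  vc=[14, 10, 12]
8: 0x16 (blk 2, set 0) → MISS  vc=[14, 10, 12, 4]
9: 0x23 (blk 4, set 0) → VC-HIT  vc=[14, 10, 12, 2]
10: 0x14 (blk 2, set 0) → VC-HIT  vc=[14, 10, 12, 4]

SEQ = [MISS, MISS, MISS, L1-HIT, L1-HIT, L1-HIT, VC-HIT, MISS, MISS, VC-HIT, VC-HIT]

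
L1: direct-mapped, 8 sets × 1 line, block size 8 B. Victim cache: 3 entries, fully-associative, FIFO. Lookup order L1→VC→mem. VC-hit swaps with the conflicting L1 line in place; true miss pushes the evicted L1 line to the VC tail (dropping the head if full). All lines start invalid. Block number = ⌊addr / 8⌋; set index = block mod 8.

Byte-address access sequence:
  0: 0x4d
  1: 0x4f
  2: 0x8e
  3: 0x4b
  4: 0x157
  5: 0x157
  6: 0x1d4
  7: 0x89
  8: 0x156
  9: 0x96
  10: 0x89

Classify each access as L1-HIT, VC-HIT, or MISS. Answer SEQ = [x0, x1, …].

SEQ = [MISS, L1-HIT, MISS, VC-HIT, MISS, L1-HIT, MISS, VC-HIT, VC-HIT, MISS, L1-HIT]

0: 0x4d (blk 9, set 1) → MISS  vc=[]
1: 0x4f (blk 9, set 1) → L1-HIT  vc=[]
2: 0x8e (blk 17, set 1) → MISS  vc=[9]
3: 0x4b (blk 9, set 1) → VC-HIT  vc=[17]
4: 0x157 (blk 42, set 2) → MISS  vc=[17]
5: 0x157 (blk 42, set 2) → L1-HIT  vc=[17]
6: 0x1d4 (blk 58, set 2) → MISS  vc=[17, 42]
7: 0x89 (blk 17, set 1) → VC-HIT  vc=[9, 42]
8: 0x156 (blk 42, set 2) → VC-HIT  vc=[9, 58]
9: 0x96 (blk 18, set 2) → MISS  vc=[9, 58, 42]
10: 0x89 (blk 17, set 1) → L1-HIT  vc=[9, 58, 42]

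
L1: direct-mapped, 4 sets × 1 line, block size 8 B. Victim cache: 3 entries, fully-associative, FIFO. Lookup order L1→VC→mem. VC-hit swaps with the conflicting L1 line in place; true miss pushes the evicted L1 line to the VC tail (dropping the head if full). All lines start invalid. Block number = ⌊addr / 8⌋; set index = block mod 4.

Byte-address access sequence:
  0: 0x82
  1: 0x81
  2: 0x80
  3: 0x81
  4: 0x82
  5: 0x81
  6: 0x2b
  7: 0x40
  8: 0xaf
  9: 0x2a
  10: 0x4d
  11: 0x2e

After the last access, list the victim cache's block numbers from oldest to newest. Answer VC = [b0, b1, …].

VC = [16, 21, 9]

  [0] addr=0x82 blk=16 s=0: MISS | VC []
  [1] addr=0x81 blk=16 s=0: L1-HIT | VC []
  [2] addr=0x80 blk=16 s=0: L1-HIT | VC []
  [3] addr=0x81 blk=16 s=0: L1-HIT | VC []
  [4] addr=0x82 blk=16 s=0: L1-HIT | VC []
  [5] addr=0x81 blk=16 s=0: L1-HIT | VC []
  [6] addr=0x2b blk=5 s=1: MISS | VC []
  [7] addr=0x40 blk=8 s=0: MISS | VC [16]
  [8] addr=0xaf blk=21 s=1: MISS | VC [16, 5]
  [9] addr=0x2a blk=5 s=1: VC-HIT | VC [16, 21]
  [10] addr=0x4d blk=9 s=1: MISS | VC [16, 21, 5]
  [11] addr=0x2e blk=5 s=1: VC-HIT | VC [16, 21, 9]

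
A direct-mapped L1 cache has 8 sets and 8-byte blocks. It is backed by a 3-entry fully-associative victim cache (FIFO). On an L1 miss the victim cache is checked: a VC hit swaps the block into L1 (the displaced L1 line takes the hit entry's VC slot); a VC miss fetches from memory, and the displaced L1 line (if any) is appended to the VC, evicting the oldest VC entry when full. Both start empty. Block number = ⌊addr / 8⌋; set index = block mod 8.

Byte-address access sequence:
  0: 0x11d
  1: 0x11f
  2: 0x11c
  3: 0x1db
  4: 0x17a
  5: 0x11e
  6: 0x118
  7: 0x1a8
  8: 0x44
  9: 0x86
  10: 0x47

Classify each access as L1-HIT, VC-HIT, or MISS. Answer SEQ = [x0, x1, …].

#0 0x11d→b35/s3 MISS; vc=[]
#1 0x11f→b35/s3 L1-HIT; vc=[]
#2 0x11c→b35/s3 L1-HIT; vc=[]
#3 0x1db→b59/s3 MISS; vc=[35]
#4 0x17a→b47/s7 MISS; vc=[35]
#5 0x11e→b35/s3 VC-HIT; vc=[59]
#6 0x118→b35/s3 L1-HIT; vc=[59]
#7 0x1a8→b53/s5 MISS; vc=[59]
#8 0x44→b8/s0 MISS; vc=[59]
#9 0x86→b16/s0 MISS; vc=[59,8]
#10 0x47→b8/s0 VC-HIT; vc=[59,16]

SEQ = [MISS, L1-HIT, L1-HIT, MISS, MISS, VC-HIT, L1-HIT, MISS, MISS, MISS, VC-HIT]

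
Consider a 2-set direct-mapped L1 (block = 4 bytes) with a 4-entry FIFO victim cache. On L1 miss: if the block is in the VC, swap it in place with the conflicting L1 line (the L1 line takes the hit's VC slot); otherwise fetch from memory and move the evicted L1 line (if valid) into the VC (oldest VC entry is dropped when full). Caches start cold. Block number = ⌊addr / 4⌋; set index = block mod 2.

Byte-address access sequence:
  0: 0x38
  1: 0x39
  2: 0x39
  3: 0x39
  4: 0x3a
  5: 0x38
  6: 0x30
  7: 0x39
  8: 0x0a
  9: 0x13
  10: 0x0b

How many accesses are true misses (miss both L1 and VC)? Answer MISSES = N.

MISSES = 4

#0 0x38→b14/s0 MISS; vc=[]
#1 0x39→b14/s0 L1-HIT; vc=[]
#2 0x39→b14/s0 L1-HIT; vc=[]
#3 0x39→b14/s0 L1-HIT; vc=[]
#4 0x3a→b14/s0 L1-HIT; vc=[]
#5 0x38→b14/s0 L1-HIT; vc=[]
#6 0x30→b12/s0 MISS; vc=[14]
#7 0x39→b14/s0 VC-HIT; vc=[12]
#8 0xa→b2/s0 MISS; vc=[12,14]
#9 0x13→b4/s0 MISS; vc=[12,14,2]
#10 0xb→b2/s0 VC-HIT; vc=[12,14,4]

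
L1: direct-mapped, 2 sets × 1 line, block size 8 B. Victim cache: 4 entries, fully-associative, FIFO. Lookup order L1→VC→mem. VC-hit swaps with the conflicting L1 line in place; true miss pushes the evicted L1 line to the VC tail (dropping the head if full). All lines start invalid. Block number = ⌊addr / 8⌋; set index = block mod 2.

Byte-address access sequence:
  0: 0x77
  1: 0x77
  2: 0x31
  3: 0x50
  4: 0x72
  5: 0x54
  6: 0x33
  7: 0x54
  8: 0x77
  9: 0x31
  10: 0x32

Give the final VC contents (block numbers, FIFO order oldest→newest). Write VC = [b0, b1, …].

#0 0x77→b14/s0 MISS; vc=[]
#1 0x77→b14/s0 L1-HIT; vc=[]
#2 0x31→b6/s0 MISS; vc=[14]
#3 0x50→b10/s0 MISS; vc=[14,6]
#4 0x72→b14/s0 VC-HIT; vc=[10,6]
#5 0x54→b10/s0 VC-HIT; vc=[14,6]
#6 0x33→b6/s0 VC-HIT; vc=[14,10]
#7 0x54→b10/s0 VC-HIT; vc=[14,6]
#8 0x77→b14/s0 VC-HIT; vc=[10,6]
#9 0x31→b6/s0 VC-HIT; vc=[10,14]
#10 0x32→b6/s0 L1-HIT; vc=[10,14]

VC = [10, 14]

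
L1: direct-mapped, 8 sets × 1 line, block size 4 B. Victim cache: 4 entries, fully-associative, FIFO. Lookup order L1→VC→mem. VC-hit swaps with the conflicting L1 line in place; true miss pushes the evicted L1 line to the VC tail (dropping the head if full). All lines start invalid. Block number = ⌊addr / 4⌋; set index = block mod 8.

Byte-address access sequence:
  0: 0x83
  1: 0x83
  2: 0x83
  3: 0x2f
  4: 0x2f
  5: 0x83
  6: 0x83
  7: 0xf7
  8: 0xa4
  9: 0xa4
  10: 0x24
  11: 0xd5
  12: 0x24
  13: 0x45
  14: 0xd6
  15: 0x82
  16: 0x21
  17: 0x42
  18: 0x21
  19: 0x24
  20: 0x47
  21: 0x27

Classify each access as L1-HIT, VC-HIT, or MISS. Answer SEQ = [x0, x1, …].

SEQ = [MISS, L1-HIT, L1-HIT, MISS, L1-HIT, L1-HIT, L1-HIT, MISS, MISS, L1-HIT, MISS, MISS, L1-HIT, MISS, L1-HIT, L1-HIT, MISS, MISS, VC-HIT, VC-HIT, VC-HIT, VC-HIT]

0: 0x83 (blk 32, set 0) → MISS  vc=[]
1: 0x83 (blk 32, set 0) → L1-HIT  vc=[]
2: 0x83 (blk 32, set 0) → L1-HIT  vc=[]
3: 0x2f (blk 11, set 3) → MISS  vc=[]
4: 0x2f (blk 11, set 3) → L1-HIT  vc=[]
5: 0x83 (blk 32, set 0) → L1-HIT  vc=[]
6: 0x83 (blk 32, set 0) → L1-HIT  vc=[]
7: 0xf7 (blk 61, set 5) → MISS  vc=[]
8: 0xa4 (blk 41, set 1) → MISS  vc=[]
9: 0xa4 (blk 41, set 1) → L1-HIT  vc=[]
10: 0x24 (blk 9, set 1) → MISS  vc=[41]
11: 0xd5 (blk 53, set 5) → MISS  vc=[41, 61]
12: 0x24 (blk 9, set 1) → L1-HIT  vc=[41, 61]
13: 0x45 (blk 17, set 1) → MISS  vc=[41, 61, 9]
14: 0xd6 (blk 53, set 5) → L1-HIT  vc=[41, 61, 9]
15: 0x82 (blk 32, set 0) → L1-HIT  vc=[41, 61, 9]
16: 0x21 (blk 8, set 0) → MISS  vc=[41, 61, 9, 32]
17: 0x42 (blk 16, set 0) → MISS  vc=[61, 9, 32, 8]
18: 0x21 (blk 8, set 0) → VC-HIT  vc=[61, 9, 32, 16]
19: 0x24 (blk 9, set 1) → VC-HIT  vc=[61, 17, 32, 16]
20: 0x47 (blk 17, set 1) → VC-HIT  vc=[61, 9, 32, 16]
21: 0x27 (blk 9, set 1) → VC-HIT  vc=[61, 17, 32, 16]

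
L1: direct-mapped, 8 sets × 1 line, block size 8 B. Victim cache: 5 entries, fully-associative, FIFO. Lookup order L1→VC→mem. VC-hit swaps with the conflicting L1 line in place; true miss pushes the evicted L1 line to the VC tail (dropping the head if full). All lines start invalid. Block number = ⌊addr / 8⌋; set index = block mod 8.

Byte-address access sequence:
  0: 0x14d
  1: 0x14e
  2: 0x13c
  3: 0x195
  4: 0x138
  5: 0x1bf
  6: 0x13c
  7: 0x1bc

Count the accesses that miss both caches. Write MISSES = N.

#0 0x14d→b41/s1 MISS; vc=[]
#1 0x14e→b41/s1 L1-HIT; vc=[]
#2 0x13c→b39/s7 MISS; vc=[]
#3 0x195→b50/s2 MISS; vc=[]
#4 0x138→b39/s7 L1-HIT; vc=[]
#5 0x1bf→b55/s7 MISS; vc=[39]
#6 0x13c→b39/s7 VC-HIT; vc=[55]
#7 0x1bc→b55/s7 VC-HIT; vc=[39]

MISSES = 4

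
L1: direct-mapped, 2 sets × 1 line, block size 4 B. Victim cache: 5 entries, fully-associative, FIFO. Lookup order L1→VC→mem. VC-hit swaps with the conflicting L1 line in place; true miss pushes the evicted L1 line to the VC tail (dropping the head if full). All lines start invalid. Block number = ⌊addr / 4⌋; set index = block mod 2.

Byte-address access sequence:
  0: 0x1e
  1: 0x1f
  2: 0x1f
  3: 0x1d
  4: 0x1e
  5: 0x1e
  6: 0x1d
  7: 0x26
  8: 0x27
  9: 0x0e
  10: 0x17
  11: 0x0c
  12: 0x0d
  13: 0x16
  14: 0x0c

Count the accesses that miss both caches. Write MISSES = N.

MISSES = 4

0: 0x1e (blk 7, set 1) → MISS  vc=[]
1: 0x1f (blk 7, set 1) → L1-HIT  vc=[]
2: 0x1f (blk 7, set 1) → L1-HIT  vc=[]
3: 0x1d (blk 7, set 1) → L1-HIT  vc=[]
4: 0x1e (blk 7, set 1) → L1-HIT  vc=[]
5: 0x1e (blk 7, set 1) → L1-HIT  vc=[]
6: 0x1d (blk 7, set 1) → L1-HIT  vc=[]
7: 0x26 (blk 9, set 1) → MISS  vc=[7]
8: 0x27 (blk 9, set 1) → L1-HIT  vc=[7]
9: 0xe (blk 3, set 1) → MISS  vc=[7, 9]
10: 0x17 (blk 5, set 1) → MISS  vc=[7, 9, 3]
11: 0xc (blk 3, set 1) → VC-HIT  vc=[7, 9, 5]
12: 0xd (blk 3, set 1) → L1-HIT  vc=[7, 9, 5]
13: 0x16 (blk 5, set 1) → VC-HIT  vc=[7, 9, 3]
14: 0xc (blk 3, set 1) → VC-HIT  vc=[7, 9, 5]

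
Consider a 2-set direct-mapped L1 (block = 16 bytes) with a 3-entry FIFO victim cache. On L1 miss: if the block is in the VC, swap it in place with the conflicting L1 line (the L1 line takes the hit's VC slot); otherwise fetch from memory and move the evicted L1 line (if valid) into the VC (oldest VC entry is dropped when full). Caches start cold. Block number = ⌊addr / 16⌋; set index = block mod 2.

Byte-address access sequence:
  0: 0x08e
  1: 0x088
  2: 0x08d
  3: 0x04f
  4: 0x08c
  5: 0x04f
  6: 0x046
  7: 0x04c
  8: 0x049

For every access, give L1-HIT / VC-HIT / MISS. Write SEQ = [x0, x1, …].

SEQ = [MISS, L1-HIT, L1-HIT, MISS, VC-HIT, VC-HIT, L1-HIT, L1-HIT, L1-HIT]

  [0] addr=0x8e blk=8 s=0: MISS | VC []
  [1] addr=0x88 blk=8 s=0: L1-HIT | VC []
  [2] addr=0x8d blk=8 s=0: L1-HIT | VC []
  [3] addr=0x4f blk=4 s=0: MISS | VC [8]
  [4] addr=0x8c blk=8 s=0: VC-HIT | VC [4]
  [5] addr=0x4f blk=4 s=0: VC-HIT | VC [8]
  [6] addr=0x46 blk=4 s=0: L1-HIT | VC [8]
  [7] addr=0x4c blk=4 s=0: L1-HIT | VC [8]
  [8] addr=0x49 blk=4 s=0: L1-HIT | VC [8]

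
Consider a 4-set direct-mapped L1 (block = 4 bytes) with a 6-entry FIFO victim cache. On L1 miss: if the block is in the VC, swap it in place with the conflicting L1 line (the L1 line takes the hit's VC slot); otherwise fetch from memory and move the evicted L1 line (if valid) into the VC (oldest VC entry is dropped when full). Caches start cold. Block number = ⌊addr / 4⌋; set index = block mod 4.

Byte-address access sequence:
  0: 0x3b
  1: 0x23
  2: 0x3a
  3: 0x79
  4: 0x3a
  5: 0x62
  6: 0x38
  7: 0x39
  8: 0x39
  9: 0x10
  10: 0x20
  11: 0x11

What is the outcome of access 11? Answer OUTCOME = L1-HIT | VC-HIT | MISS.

OUTCOME = VC-HIT

#0 0x3b→b14/s2 MISS; vc=[]
#1 0x23→b8/s0 MISS; vc=[]
#2 0x3a→b14/s2 L1-HIT; vc=[]
#3 0x79→b30/s2 MISS; vc=[14]
#4 0x3a→b14/s2 VC-HIT; vc=[30]
#5 0x62→b24/s0 MISS; vc=[30,8]
#6 0x38→b14/s2 L1-HIT; vc=[30,8]
#7 0x39→b14/s2 L1-HIT; vc=[30,8]
#8 0x39→b14/s2 L1-HIT; vc=[30,8]
#9 0x10→b4/s0 MISS; vc=[30,8,24]
#10 0x20→b8/s0 VC-HIT; vc=[30,4,24]
#11 0x11→b4/s0 VC-HIT; vc=[30,8,24]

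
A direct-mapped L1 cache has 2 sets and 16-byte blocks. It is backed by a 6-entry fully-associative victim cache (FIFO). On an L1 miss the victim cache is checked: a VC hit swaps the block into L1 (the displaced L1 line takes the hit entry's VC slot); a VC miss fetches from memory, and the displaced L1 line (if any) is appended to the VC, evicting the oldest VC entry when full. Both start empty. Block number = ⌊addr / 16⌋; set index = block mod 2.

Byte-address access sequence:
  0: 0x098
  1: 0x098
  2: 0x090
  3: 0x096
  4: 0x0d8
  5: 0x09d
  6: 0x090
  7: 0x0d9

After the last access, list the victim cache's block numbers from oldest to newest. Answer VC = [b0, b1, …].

VC = [9]

  [0] addr=0x98 blk=9 s=1: MISS | VC []
  [1] addr=0x98 blk=9 s=1: L1-HIT | VC []
  [2] addr=0x90 blk=9 s=1: L1-HIT | VC []
  [3] addr=0x96 blk=9 s=1: L1-HIT | VC []
  [4] addr=0xd8 blk=13 s=1: MISS | VC [9]
  [5] addr=0x9d blk=9 s=1: VC-HIT | VC [13]
  [6] addr=0x90 blk=9 s=1: L1-HIT | VC [13]
  [7] addr=0xd9 blk=13 s=1: VC-HIT | VC [9]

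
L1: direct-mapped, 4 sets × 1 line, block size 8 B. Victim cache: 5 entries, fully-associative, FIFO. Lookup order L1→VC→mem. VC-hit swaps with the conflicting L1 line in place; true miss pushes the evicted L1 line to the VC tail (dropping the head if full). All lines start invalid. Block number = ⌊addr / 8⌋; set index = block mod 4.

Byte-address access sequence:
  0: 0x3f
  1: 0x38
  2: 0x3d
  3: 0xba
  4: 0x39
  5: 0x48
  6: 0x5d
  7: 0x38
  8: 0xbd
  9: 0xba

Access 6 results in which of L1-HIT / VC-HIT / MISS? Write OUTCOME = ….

0: 0x3f (blk 7, set 3) → MISS  vc=[]
1: 0x38 (blk 7, set 3) → L1-HIT  vc=[]
2: 0x3d (blk 7, set 3) → L1-HIT  vc=[]
3: 0xba (blk 23, set 3) → MISS  vc=[7]
4: 0x39 (blk 7, set 3) → VC-HIT  vc=[23]
5: 0x48 (blk 9, set 1) → MISS  vc=[23]
6: 0x5d (blk 11, set 3) → MISS  vc=[23, 7]
7: 0x38 (blk 7, set 3) → VC-HIT  vc=[23, 11]
8: 0xbd (blk 23, set 3) → VC-HIT  vc=[7, 11]
9: 0xba (blk 23, set 3) → L1-HIT  vc=[7, 11]

OUTCOME = MISS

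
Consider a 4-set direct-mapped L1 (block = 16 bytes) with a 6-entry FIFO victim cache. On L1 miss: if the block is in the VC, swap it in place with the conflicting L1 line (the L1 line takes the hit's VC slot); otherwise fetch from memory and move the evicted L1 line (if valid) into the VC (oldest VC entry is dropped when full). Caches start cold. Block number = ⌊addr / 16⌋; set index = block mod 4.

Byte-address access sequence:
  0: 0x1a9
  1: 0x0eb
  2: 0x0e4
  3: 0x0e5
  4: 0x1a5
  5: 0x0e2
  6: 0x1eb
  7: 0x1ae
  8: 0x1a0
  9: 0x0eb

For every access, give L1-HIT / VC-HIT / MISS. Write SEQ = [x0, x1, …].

  [0] addr=0x1a9 blk=26 s=2: MISS | VC []
  [1] addr=0xeb blk=14 s=2: MISS | VC [26]
  [2] addr=0xe4 blk=14 s=2: L1-HIT | VC [26]
  [3] addr=0xe5 blk=14 s=2: L1-HIT | VC [26]
  [4] addr=0x1a5 blk=26 s=2: VC-HIT | VC [14]
  [5] addr=0xe2 blk=14 s=2: VC-HIT | VC [26]
  [6] addr=0x1eb blk=30 s=2: MISS | VC [26, 14]
  [7] addr=0x1ae blk=26 s=2: VC-HIT | VC [30, 14]
  [8] addr=0x1a0 blk=26 s=2: L1-HIT | VC [30, 14]
  [9] addr=0xeb blk=14 s=2: VC-HIT | VC [30, 26]

SEQ = [MISS, MISS, L1-HIT, L1-HIT, VC-HIT, VC-HIT, MISS, VC-HIT, L1-HIT, VC-HIT]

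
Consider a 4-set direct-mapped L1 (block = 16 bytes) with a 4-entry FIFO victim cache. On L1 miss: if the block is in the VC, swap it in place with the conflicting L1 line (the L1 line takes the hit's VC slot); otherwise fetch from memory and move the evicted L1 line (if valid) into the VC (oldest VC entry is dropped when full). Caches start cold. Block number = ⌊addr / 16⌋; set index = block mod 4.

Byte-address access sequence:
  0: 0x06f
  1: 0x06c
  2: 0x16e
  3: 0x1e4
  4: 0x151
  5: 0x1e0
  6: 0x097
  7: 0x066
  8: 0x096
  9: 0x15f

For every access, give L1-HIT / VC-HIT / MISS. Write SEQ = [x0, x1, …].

0: 0x6f (blk 6, set 2) → MISS  vc=[]
1: 0x6c (blk 6, set 2) → L1-HIT  vc=[]
2: 0x16e (blk 22, set 2) → MISS  vc=[6]
3: 0x1e4 (blk 30, set 2) → MISS  vc=[6, 22]
4: 0x151 (blk 21, set 1) → MISS  vc=[6, 22]
5: 0x1e0 (blk 30, set 2) → L1-HIT  vc=[6, 22]
6: 0x97 (blk 9, set 1) → MISS  vc=[6, 22, 21]
7: 0x66 (blk 6, set 2) → VC-HIT  vc=[30, 22, 21]
8: 0x96 (blk 9, set 1) → L1-HIT  vc=[30, 22, 21]
9: 0x15f (blk 21, set 1) → VC-HIT  vc=[30, 22, 9]

SEQ = [MISS, L1-HIT, MISS, MISS, MISS, L1-HIT, MISS, VC-HIT, L1-HIT, VC-HIT]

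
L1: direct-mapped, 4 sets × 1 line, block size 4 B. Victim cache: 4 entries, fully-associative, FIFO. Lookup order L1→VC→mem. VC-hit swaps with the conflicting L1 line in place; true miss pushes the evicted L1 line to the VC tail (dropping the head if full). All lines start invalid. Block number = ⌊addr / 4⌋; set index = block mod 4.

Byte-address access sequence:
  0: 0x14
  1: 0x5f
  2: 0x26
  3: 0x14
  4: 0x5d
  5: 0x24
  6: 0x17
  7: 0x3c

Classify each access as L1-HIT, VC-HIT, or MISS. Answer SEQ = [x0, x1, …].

SEQ = [MISS, MISS, MISS, VC-HIT, L1-HIT, VC-HIT, VC-HIT, MISS]

#0 0x14→b5/s1 MISS; vc=[]
#1 0x5f→b23/s3 MISS; vc=[]
#2 0x26→b9/s1 MISS; vc=[5]
#3 0x14→b5/s1 VC-HIT; vc=[9]
#4 0x5d→b23/s3 L1-HIT; vc=[9]
#5 0x24→b9/s1 VC-HIT; vc=[5]
#6 0x17→b5/s1 VC-HIT; vc=[9]
#7 0x3c→b15/s3 MISS; vc=[9,23]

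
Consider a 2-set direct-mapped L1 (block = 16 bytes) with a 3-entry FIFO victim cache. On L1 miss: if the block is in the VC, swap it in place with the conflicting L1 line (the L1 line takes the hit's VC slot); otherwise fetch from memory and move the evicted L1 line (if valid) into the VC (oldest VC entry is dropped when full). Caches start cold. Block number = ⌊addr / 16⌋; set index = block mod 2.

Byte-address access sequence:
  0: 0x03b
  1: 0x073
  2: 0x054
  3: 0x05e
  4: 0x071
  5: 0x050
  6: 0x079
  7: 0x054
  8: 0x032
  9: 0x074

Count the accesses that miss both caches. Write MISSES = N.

0: 0x3b (blk 3, set 1) → MISS  vc=[]
1: 0x73 (blk 7, set 1) → MISS  vc=[3]
2: 0x54 (blk 5, set 1) → MISS  vc=[3, 7]
3: 0x5e (blk 5, set 1) → L1-HIT  vc=[3, 7]
4: 0x71 (blk 7, set 1) → VC-HIT  vc=[3, 5]
5: 0x50 (blk 5, set 1) → VC-HIT  vc=[3, 7]
6: 0x79 (blk 7, set 1) → VC-HIT  vc=[3, 5]
7: 0x54 (blk 5, set 1) → VC-HIT  vc=[3, 7]
8: 0x32 (blk 3, set 1) → VC-HIT  vc=[5, 7]
9: 0x74 (blk 7, set 1) → VC-HIT  vc=[5, 3]

MISSES = 3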